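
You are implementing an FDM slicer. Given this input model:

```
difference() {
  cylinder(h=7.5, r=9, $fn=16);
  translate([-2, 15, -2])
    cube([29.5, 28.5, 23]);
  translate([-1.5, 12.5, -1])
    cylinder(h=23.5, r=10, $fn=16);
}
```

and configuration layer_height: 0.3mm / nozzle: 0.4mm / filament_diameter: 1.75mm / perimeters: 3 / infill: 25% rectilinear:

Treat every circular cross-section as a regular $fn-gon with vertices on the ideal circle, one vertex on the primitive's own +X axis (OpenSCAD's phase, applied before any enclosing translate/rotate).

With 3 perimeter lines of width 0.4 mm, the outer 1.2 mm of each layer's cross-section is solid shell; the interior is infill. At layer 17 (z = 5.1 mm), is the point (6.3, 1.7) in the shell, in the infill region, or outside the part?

infill

At z = 5.1 mm: the cylinder: section is a regular 16-gon, circumradius r=9; the 29.5×28.5 cube at (-2, 15) contributes its full rectangle; the r=10 cylinder at (-1.5, 12.5) contributes a regular 16-gon of circumradius 10; Subtracting the remaining from the first: starting from the r=9 cylinder, the 29.5×28.5 cube at (-2, 15) misses the remaining region (no effect); the r=10 cylinder at (-1.5, 12.5) partially overlaps it — only the 59.19 mm² overlap (of its 306.15 mm²) is removed, clipping the outline — 1 connected region. Overall, the cross-section is a single solid region. The nearest boundary edge runs (8.31, 3.44)→(9.00, 0.00); distance from the point to it = 2.32 mm. The point is inside the cross-section and 2.32 mm from the nearest boundary — more than the 1.2 mm shell width (3 × 0.4), so it's in the infill interior.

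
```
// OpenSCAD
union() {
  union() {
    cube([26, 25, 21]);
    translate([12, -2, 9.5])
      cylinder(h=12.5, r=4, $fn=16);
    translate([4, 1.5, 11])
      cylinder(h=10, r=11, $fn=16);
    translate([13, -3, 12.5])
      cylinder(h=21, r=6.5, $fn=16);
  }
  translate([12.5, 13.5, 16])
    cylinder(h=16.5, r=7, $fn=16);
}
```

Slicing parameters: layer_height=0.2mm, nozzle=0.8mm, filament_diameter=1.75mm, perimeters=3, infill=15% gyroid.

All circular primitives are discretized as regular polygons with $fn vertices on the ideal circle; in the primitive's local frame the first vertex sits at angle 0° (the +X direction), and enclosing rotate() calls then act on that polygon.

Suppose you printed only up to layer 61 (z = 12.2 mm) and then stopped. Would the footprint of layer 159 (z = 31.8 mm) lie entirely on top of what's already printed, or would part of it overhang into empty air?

Compare the two slices. At z = 12.2: the cube is present — its section is the full 26×25 rectangle (area 650.00 mm²); the cylinder at (12, -2): section is a regular 16-gon, circumradius r=4 (area = (16/2)·4.000²·sin(360°/16) = 48.98 mm²); the r=11 cylinder at (4, 1.5) contributes a regular 16-gon of circumradius 11 (area = (16/2)·11.000²·sin(360°/16) = 370.44 mm²); the cylinder at (13, -3) does not reach this height (z outside [12.5, 33.5]); Combining (union): the regions partially overlap — summed areas 1069.42 mm² minus the doubly-counted overlap 196.57 mm² gives 872.85 mm² — area = 872.85 mm²; the cylinder at (12.5, 13.5) is not intersected at this z (z outside [16, 32.5]); Combining (union): only that combined region is present, so the union is just that shape — area = 872.85 mm². At z = 31.8: the cube is not intersected at this z (z outside [0, 21]); the cylinder at (12, -2) does not reach this height (z outside [9.5, 22]); the cylinder at (4, 1.5) is not intersected at this z (z outside [11, 21]); the cylinder at (13, -3): section is a regular 16-gon, circumradius r=6.5 (area = (16/2)·6.500²·sin(360°/16) = 129.35 mm²); Merging all regions: only the r=6.5 cylinder at (13, -3) is present, so the union is just that shape — area = 129.35 mm²; the cylinder at (12.5, 13.5): section is a regular 16-gon, circumradius r=7 (area = (16/2)·7.000²·sin(360°/16) = 150.01 mm²); Merging all regions: the 2 present regions are separate (no shared area or edge), so areas and boundary lengths simply add and each stays a separate island — area = 279.36 mm². Checking containment: at z = 31.8 the cross-section extends beyond the z = 12.2 cross-section by about 45.59 mm².

part overhangs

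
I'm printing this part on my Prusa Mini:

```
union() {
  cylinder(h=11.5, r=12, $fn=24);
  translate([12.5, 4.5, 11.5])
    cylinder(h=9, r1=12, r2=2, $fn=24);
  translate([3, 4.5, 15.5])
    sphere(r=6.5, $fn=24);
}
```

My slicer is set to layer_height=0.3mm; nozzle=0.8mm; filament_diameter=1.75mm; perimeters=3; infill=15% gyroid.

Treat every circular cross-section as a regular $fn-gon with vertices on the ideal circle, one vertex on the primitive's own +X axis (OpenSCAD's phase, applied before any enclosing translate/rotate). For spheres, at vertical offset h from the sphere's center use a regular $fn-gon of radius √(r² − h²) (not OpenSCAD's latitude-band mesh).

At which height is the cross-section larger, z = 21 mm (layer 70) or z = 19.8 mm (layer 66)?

Layer 70 (z = 21): the cylinder does not reach this height (z outside [0, 11.5]); the cone at (12.5, 4.5) is not intersected at this z (z outside [11.5, 20.5]); the sphere at (3, 4.5): section is a regular 24-gon, circumradius = √(r²−h²) = √(6.5²−5.5²) = 3.464 (area = (24/2)·3.464²·sin(360°/24) = 37.27 mm²); Combining (union): only the r=6.5 sphere at (3, 4.5) is present, so the union is just that shape — area = 37.27 mm². So its area = 37.27 mm². Layer 66 (z = 19.8): the cylinder does not reach this height (z outside [0, 11.5]); the cone at (12.5, 4.5) (r1=12→r2=2) has section circumradius 2.778 here — a regular 24-gon (area = (24/2)·2.778²·sin(360°/24) = 23.96 mm²); the sphere at (3, 4.5): section is a regular 24-gon, circumradius = √(r²−h²) = √(6.5²−4.3²) = 4.874 (area = (24/2)·4.874²·sin(360°/24) = 73.79 mm²); Taking the union: the 2 present regions are separate (no shared area or edge), so areas and boundary lengths simply add and each stays a separate island — area = 97.76 mm². So its area = 97.76 mm². Layer 66 is larger (97.76 vs 37.27 mm²).

layer 66 (z = 19.8 mm)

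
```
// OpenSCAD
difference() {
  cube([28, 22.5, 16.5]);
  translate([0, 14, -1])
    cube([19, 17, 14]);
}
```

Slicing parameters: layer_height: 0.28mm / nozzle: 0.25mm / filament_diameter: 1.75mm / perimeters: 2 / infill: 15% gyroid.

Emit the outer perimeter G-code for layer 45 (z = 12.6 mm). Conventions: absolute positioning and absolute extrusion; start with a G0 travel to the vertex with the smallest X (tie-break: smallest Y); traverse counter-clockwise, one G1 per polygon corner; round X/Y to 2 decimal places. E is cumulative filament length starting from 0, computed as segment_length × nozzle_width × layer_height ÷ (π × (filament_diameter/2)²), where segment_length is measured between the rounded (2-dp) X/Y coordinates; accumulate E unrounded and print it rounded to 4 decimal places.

At z = 12.6 mm: the 28×22.5 cube contributes its full rectangle; the cube at (0, 14) (footprint 19×17) is included at this height; Taking the first minus the rest: starting from the 28×22.5 cube, the 19×17 cube at (0, 14) partially overlaps it — only the 161.50 mm² overlap (of its 323.00 mm²) is removed, clipping the outline — 1 connected region. The outline is a single polygon with 6 vertices. Extrusion per mm of travel: 0.25 × 0.28 / (π × 0.875²) = 0.029103. Accumulating E over each segment gives final E = 2.9394.

G0 X0.00 Y0.00 Z12.60
G1 X28.00 Y0.00 E0.8149
G1 X28.00 Y22.50 E1.4697
G1 X19.00 Y22.50 E1.7316
G1 X19.00 Y14.00 E1.9790
G1 X0.00 Y14.00 E2.5319
G1 X0.00 Y0.00 E2.9394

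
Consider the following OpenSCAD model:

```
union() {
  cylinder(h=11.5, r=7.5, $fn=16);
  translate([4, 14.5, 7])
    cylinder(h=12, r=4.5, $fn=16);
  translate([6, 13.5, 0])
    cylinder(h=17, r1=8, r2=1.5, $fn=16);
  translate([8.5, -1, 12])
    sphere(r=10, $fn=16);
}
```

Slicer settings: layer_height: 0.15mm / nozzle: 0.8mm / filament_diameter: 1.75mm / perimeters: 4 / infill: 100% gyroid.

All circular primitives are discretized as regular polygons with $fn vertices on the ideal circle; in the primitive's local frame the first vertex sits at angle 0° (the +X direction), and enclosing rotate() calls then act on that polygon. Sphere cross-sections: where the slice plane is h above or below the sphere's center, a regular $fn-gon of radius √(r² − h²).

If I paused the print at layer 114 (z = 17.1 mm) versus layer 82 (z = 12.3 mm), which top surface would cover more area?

Layer 114 (z = 17.1): the cylinder is not intersected at this z (z outside [0, 11.5]); the r=4.5 cylinder at (4, 14.5) contributes a regular 16-gon of circumradius 4.5 (area = (16/2)·4.500²·sin(360°/16) = 61.99 mm²); the cone at (6, 13.5) is absent (z outside [0, 17]); the r=10 sphere at (8.5, -1) slices to a regular 16-gon of circumradius 8.602 (√(r²−h²) with h=5.1 from center) (area = (16/2)·8.602²·sin(360°/16) = 226.52 mm²); Taking the union: the 2 present regions are separate (no shared area or edge), so areas and boundary lengths simply add and each stays a separate island — area = 288.51 mm². So its area = 288.51 mm². Layer 82 (z = 12.3): the cylinder is absent (z outside [0, 11.5]); the cylinder at (4, 14.5): section is a regular 16-gon, circumradius r=4.5 (area = (16/2)·4.500²·sin(360°/16) = 61.99 mm²); the cone at (6, 13.5) contributes a regular 16-gon of circumradius 3.297 (interpolated between r1=8 and r2=1.5 at t=0.724) (area = (16/2)·3.297²·sin(360°/16) = 33.28 mm²); the sphere at (8.5, -1): section is a regular 16-gon, circumradius = √(r²−h²) = √(10²−0.3²) = 9.995 (area = (16/2)·9.995²·sin(360°/16) = 305.87 mm²); Merging all regions: the regions partially overlap — summed areas 401.15 mm² minus the doubly-counted overlap 28.08 mm² gives 373.07 mm² — area = 373.07 mm². So its area = 373.07 mm². Layer 82 is larger (373.07 vs 288.51 mm²).

layer 82 (z = 12.3 mm)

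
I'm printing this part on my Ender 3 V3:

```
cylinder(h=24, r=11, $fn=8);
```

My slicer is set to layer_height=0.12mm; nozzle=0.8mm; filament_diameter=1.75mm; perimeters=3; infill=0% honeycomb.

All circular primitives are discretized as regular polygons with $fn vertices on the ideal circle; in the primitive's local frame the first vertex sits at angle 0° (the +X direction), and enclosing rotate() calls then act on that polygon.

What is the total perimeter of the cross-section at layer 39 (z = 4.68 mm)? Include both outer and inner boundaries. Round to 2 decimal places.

At z = 4.68 mm: the cylinder: section is a regular 8-gon, circumradius r=11 (perimeter = 2·8·11.000·sin(180°/8) = 67.35 mm). Overall, the cross-section is a single solid region. Total boundary length (outer) = 67.35 mm.

67.35 mm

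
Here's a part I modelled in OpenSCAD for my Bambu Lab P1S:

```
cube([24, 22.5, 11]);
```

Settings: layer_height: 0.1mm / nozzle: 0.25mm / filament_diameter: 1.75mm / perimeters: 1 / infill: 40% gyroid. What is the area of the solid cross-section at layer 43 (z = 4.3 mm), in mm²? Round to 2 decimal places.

540.00 mm²

At z = 4.3 mm: the cube is present — its section is the full 24×22.5 rectangle (area 540.00 mm²). Overall, the cross-section is a single solid region. Net area = 540.00 mm².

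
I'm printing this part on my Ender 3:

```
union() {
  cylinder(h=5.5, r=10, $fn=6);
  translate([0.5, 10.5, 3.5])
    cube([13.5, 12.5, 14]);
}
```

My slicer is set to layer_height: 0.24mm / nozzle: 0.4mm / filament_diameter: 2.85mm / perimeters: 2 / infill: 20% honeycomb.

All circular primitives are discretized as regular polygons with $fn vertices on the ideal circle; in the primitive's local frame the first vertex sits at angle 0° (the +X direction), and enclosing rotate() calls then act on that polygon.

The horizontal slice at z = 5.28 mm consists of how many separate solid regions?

2

At z = 5.28 mm: the r=10 cylinder gives a regular 6-gon of circumradius 10 (constant along its height); the cube at (0.5, 10.5) (footprint 13.5×12.5) is included at this height; Combining (union): the 2 present regions are separate (no shared area or edge), so areas and boundary lengths simply add and each stays a separate island — 2 connected regions. The result has 2 disconnected regions.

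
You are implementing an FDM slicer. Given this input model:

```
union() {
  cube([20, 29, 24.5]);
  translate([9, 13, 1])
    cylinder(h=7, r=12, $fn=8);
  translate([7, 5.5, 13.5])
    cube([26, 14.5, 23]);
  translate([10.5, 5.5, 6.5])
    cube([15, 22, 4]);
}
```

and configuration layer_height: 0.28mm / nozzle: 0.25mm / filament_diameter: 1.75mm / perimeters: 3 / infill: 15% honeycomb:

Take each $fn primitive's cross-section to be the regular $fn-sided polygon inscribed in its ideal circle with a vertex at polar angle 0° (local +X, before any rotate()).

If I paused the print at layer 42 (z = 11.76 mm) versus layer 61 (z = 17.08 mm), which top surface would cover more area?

Layer 42 (z = 11.76): the cube (footprint 20×29) is included at this height (area 580.00 mm²); the cylinder at (9, 13) is not intersected at this z (z outside [1, 8]); the cube at (7, 5.5) does not reach this height (z outside [13.5, 36.5]); the cube at (10.5, 5.5) is not intersected at this z (z outside [6.5, 10.5]); Combining (union): only the 20×29 cube is present, so the union is just that shape — area = 580.00 mm². So its area = 580.00 mm². Layer 61 (z = 17.08): the cube (footprint 20×29) is included at this height (area 580.00 mm²); the cylinder at (9, 13) is not intersected at this z (z outside [1, 8]); the cube at (7, 5.5) (footprint 26×14.5) is included at this height (area 377.00 mm²); the cube at (10.5, 5.5) is absent (z outside [6.5, 10.5]); Merging all regions: the regions partially overlap — summed areas 957.00 mm² minus the doubly-counted overlap 188.50 mm² gives 768.50 mm² — area = 768.50 mm². So its area = 768.50 mm². Layer 61 is larger (768.50 vs 580.00 mm²).

layer 61 (z = 17.08 mm)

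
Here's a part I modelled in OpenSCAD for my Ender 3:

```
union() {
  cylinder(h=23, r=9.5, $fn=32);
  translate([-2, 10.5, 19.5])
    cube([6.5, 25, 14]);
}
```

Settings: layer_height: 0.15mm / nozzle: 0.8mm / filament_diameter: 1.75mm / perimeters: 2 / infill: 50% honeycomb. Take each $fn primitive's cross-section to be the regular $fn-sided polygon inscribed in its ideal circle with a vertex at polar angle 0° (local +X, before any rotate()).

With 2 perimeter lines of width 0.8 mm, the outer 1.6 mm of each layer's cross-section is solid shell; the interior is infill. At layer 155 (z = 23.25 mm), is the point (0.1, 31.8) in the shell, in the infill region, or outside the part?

At z = 23.25 mm: the cylinder is not intersected at this z (z outside [0, 23]); the 6.5×25 cube at (-2, 10.5) contributes its full rectangle; Taking the union: only the 6.5×25 cube at (-2, 10.5) is present, so the union is just that shape — 1 connected region. Overall, the cross-section is a single solid region. The nearest boundary edge runs (-2.00, 35.50)→(-2.00, 10.50); distance from the point to it = 2.10 mm. The point is inside the cross-section and 2.10 mm from the nearest boundary — more than the 1.6 mm shell width (2 × 0.8), so it's in the infill interior.

infill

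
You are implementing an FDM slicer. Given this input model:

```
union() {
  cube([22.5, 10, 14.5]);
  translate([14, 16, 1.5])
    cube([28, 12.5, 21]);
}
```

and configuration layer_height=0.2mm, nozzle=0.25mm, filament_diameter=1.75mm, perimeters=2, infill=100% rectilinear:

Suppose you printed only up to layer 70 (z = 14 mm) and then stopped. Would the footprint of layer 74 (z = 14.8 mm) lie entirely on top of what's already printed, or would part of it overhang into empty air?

entirely on top

Compare the two slices. At z = 14: the 22.5×10 cube contributes its full rectangle (area 225.00 mm²); the 28×12.5 cube at (14, 16) contributes its full rectangle (area 350.00 mm²); Combining (union): the 2 present regions are separate (no shared area or edge), so areas and boundary lengths simply add and each stays a separate island — area = 575.00 mm². At z = 14.8: the cube is absent (z outside [0, 14.5]); the cube at (14, 16) (footprint 28×12.5) is included at this height (area 350.00 mm²); Combining (union): only the 28×12.5 cube at (14, 16) is present, so the union is just that shape — area = 350.00 mm². Checking containment: the cross-section at z = 14.8 is a subset of the cross-section at z = 14.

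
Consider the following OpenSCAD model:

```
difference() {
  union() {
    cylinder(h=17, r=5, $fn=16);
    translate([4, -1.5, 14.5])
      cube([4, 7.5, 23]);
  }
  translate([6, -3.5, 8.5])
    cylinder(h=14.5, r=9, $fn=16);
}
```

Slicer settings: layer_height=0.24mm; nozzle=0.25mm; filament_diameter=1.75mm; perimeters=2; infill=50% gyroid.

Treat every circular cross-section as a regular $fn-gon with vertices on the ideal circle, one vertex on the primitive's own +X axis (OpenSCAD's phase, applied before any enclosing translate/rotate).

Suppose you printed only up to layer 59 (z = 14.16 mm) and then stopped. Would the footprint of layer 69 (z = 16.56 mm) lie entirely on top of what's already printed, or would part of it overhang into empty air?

Compare the two slices. At z = 14.16: the r=5 cylinder contributes a regular 16-gon of circumradius 5 (area = (16/2)·5.000²·sin(360°/16) = 76.54 mm²); the cube at (4, -1.5) does not reach this height (z outside [14.5, 37.5]); Taking the union: only the r=5 cylinder is present, so the union is just that shape — area = 76.54 mm²; the r=9 cylinder at (6, -3.5) contributes a regular 16-gon of circumradius 9 (area = (16/2)·9.000²·sin(360°/16) = 247.98 mm²); After the difference (first − rest): starting from the result so far (76.54 mm²), the r=9 cylinder at (6, -3.5) partially overlaps it — only the 52.63 mm² overlap (of its 247.98 mm²) is removed, clipping the outline — area = 23.91 mm². At z = 16.56: the r=5 cylinder gives a regular 16-gon of circumradius 5 (constant along its height) (area = (16/2)·5.000²·sin(360°/16) = 76.54 mm²); the cube at (4, -1.5) is present — its section is the full 4×7.5 rectangle (area 30.00 mm²); Merging all regions: the regions partially overlap — summed areas 106.54 mm² minus the doubly-counted overlap 3.11 mm² gives 103.42 mm² — area = 103.42 mm²; the r=9 cylinder at (6, -3.5) gives a regular 16-gon of circumradius 9 (constant along its height) (area = (16/2)·9.000²·sin(360°/16) = 247.98 mm²); Taking the first minus the rest: starting from the result so far (103.42 mm²), the r=9 cylinder at (6, -3.5) partially overlaps it — only the 76.72 mm² overlap (of its 247.98 mm²) is removed, clipping the outline — area = 26.70 mm². Checking containment: at z = 16.56 the cross-section extends beyond the z = 14.16 cross-section by about 2.80 mm².

part overhangs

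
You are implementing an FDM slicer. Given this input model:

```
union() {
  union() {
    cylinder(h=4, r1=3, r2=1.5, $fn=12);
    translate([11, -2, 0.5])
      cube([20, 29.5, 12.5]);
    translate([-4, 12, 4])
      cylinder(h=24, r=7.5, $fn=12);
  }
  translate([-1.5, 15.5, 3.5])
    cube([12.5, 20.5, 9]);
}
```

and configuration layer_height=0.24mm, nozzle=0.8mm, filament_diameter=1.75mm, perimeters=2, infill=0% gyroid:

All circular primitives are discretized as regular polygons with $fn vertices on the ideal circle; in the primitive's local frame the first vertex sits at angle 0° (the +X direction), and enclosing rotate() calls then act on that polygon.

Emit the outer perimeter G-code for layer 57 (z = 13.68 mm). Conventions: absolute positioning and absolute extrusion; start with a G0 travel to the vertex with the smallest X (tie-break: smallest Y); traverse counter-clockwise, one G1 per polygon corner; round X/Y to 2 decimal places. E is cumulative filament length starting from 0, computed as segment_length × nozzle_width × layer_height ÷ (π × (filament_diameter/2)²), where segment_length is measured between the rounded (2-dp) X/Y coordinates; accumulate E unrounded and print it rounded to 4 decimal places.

At z = 13.68 mm: the cone is not intersected at this z (z outside [0, 4]); the cube at (11, -2) is absent (z outside [0.5, 13]); the cylinder at (-4, 12): section is a regular 12-gon, circumradius r=7.5; Merging all regions: only the r=7.5 cylinder at (-4, 12) is present, so the union is just that shape — 1 connected region; the cube at (-1.5, 15.5) is not intersected at this z (z outside [3.5, 12.5]); Merging all regions: only that combined region is present, so the union is just that shape — 1 connected region. The outline is a single polygon with 12 vertices. Extrusion per mm of travel: 0.8 × 0.24 / (π × 0.875²) = 0.079824. Accumulating E over each segment gives final E = 3.7202.

G0 X-11.50 Y12.00 Z13.68
G1 X-10.50 Y8.25 E0.3098
G1 X-7.75 Y5.50 E0.6202
G1 X-4.00 Y4.50 E0.9300
G1 X-0.25 Y5.50 E1.2398
G1 X2.50 Y8.25 E1.5503
G1 X3.50 Y12.00 E1.8601
G1 X2.50 Y15.75 E2.1699
G1 X-0.25 Y18.50 E2.4803
G1 X-4.00 Y19.50 E2.7901
G1 X-7.75 Y18.50 E3.0999
G1 X-10.50 Y15.75 E3.4104
G1 X-11.50 Y12.00 E3.7202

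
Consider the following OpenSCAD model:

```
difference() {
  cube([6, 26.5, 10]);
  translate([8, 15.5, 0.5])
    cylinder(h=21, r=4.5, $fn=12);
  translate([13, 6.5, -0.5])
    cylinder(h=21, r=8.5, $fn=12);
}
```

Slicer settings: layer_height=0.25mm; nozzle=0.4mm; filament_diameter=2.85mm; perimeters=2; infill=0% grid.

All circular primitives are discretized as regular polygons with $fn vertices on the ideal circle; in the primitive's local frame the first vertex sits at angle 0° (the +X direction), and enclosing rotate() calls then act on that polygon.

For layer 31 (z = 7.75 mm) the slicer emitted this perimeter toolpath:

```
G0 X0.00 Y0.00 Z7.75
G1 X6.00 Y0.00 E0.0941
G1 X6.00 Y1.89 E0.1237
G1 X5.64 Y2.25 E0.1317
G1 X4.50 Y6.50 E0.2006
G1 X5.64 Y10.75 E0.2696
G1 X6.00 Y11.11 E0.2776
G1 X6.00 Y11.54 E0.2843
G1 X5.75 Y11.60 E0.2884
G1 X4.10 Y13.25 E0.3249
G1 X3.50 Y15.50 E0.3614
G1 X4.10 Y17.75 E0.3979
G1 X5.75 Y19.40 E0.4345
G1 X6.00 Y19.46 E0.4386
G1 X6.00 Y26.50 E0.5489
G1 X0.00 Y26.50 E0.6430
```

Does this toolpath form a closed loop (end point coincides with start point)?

Start point (G0): (0.00, 0.00). End point (last G1): the path does not return to the start — open.

no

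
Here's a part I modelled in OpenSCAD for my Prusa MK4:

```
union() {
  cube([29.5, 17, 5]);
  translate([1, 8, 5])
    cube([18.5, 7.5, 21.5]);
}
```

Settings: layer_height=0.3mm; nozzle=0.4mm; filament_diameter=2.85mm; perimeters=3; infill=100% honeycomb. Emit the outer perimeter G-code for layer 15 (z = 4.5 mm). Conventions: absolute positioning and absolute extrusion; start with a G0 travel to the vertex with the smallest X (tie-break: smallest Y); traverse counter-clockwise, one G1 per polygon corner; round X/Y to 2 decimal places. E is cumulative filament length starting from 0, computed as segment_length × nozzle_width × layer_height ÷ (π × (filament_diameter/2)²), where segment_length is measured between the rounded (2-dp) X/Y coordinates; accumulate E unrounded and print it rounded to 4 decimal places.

G0 X0.00 Y0.00 Z4.50
G1 X29.50 Y0.00 E0.5549
G1 X29.50 Y17.00 E0.8747
G1 X0.00 Y17.00 E1.4296
G1 X0.00 Y0.00 E1.7494

At z = 4.5 mm: the 29.5×17 cube contributes its full rectangle; the cube at (1, 8) is not intersected at this z (z outside [5, 26.5]); Merging all regions: only the 29.5×17 cube is present, so the union is just that shape — 1 connected region. The outline is a single polygon with 4 vertices. Extrusion per mm of travel: 0.4 × 0.3 / (π × 1.425²) = 0.018811. Accumulating E over each segment gives final E = 1.7494.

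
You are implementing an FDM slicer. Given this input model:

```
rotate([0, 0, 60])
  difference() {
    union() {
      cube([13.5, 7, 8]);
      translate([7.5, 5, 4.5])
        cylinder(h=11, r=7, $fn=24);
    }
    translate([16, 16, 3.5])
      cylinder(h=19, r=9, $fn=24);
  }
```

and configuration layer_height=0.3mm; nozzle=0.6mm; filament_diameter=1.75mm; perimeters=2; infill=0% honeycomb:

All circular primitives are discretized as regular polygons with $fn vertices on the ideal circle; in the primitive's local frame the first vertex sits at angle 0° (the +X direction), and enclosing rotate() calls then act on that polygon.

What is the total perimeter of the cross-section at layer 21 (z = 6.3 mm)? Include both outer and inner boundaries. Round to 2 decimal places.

At z = 6.3 mm: the cube (footprint 13.5×7) is included at this height (perimeter 41.00 mm); the r=7 cylinder at (7.5, 5) gives a regular 24-gon of circumradius 7 (constant along its height) (perimeter = 2·24·7.000·sin(180°/24) = 43.86 mm); Taking the union: the regions partially overlap (shared area 86.48 mm²), so the edge portions inside another operand are dropped and the merged outline is re-measured after clipping — boundary = 47.42 mm; the cylinder at (16, 16): section is a regular 24-gon, circumradius r=9 (perimeter = 2·24·9.000·sin(180°/24) = 56.39 mm); After the difference (first − rest): starting from that combined region, the r=9 cylinder at (16, 16) partially overlaps it — only the 10.40 mm² overlap (of its 251.57 mm²) is removed, clipping the outline — boundary = 47.22 mm; (rotated 60° about Z; rotation is an isometry so areas/perimeters/island counts are preserved). Overall, the cross-section is a single solid region. Total boundary length (outer) = 47.22 mm.

47.22 mm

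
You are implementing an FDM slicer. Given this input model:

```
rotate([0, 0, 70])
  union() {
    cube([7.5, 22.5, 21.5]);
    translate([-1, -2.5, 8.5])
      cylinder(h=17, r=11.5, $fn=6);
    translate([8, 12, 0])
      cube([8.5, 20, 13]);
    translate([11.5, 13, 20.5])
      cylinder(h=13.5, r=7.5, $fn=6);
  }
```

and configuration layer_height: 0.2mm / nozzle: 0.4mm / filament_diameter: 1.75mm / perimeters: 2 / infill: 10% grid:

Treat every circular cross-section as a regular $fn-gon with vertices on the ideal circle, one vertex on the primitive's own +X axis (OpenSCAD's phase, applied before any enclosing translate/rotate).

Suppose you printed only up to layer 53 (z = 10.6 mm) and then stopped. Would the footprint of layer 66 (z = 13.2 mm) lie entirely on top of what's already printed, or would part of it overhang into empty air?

Compare the two slices. At z = 10.6: the cube is present — its section is the full 7.5×22.5 rectangle (area 168.75 mm²); the r=11.5 cylinder at (-1, -2.5) contributes a regular 6-gon of circumradius 11.5 (area = (6/2)·11.500²·sin(360°/6) = 343.60 mm²); the cube at (8, 12) (footprint 8.5×20) is included at this height (area 170.00 mm²); the cylinder at (11.5, 13) is absent (z outside [20.5, 34]); Combining (union): the regions partially overlap — summed areas 682.35 mm² minus the doubly-counted overlap 49.40 mm² gives 632.95 mm² — area = 632.95 mm²; (rotated 70° about Z; rotation is an isometry so areas/perimeters/island counts are preserved). At z = 13.2: the cube is present — its section is the full 7.5×22.5 rectangle (area 168.75 mm²); the cylinder at (-1, -2.5): section is a regular 6-gon, circumradius r=11.5 (area = (6/2)·11.500²·sin(360°/6) = 343.60 mm²); the cube at (8, 12) does not reach this height (z outside [0, 13]); the cylinder at (11.5, 13) is not intersected at this z (z outside [20.5, 34]); Taking the union: the regions partially overlap — summed areas 512.35 mm² minus the doubly-counted overlap 49.40 mm² gives 462.95 mm² — area = 462.95 mm²; (rotated 70° about Z; rotation is an isometry so areas/perimeters/island counts are preserved). Checking containment: the cross-section at z = 13.2 is a subset of the cross-section at z = 10.6.

entirely on top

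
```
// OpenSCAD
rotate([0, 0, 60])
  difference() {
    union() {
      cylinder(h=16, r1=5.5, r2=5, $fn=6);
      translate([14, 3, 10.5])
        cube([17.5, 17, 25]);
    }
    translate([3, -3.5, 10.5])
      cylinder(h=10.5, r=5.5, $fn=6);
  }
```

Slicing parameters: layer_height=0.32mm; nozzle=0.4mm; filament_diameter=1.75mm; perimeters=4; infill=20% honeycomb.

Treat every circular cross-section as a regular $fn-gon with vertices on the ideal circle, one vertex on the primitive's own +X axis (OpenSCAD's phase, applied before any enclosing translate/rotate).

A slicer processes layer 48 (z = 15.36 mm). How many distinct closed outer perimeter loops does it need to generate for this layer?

2

At z = 15.36 mm: the cone contributes a regular 6-gon of circumradius 5.020 (interpolated between r1=5.5 and r2=5 at t=0.960); the cube at (14, 3) (footprint 17.5×17) is included at this height; Merging all regions: the 2 present regions are separate (no shared area or edge), so areas and boundary lengths simply add and each stays a separate island — 2 connected regions; the r=5.5 cylinder at (3, -3.5) contributes a regular 6-gon of circumradius 5.5; Taking the first minus the rest: starting from that combined region, the r=5.5 cylinder at (3, -3.5) partially overlaps it — only the 29.52 mm² overlap (of its 78.59 mm²) is removed, clipping the outline — 2 connected regions; (rotated 60° about Z; rotation is an isometry so areas/perimeters/island counts are preserved). The result has 2 disconnected regions.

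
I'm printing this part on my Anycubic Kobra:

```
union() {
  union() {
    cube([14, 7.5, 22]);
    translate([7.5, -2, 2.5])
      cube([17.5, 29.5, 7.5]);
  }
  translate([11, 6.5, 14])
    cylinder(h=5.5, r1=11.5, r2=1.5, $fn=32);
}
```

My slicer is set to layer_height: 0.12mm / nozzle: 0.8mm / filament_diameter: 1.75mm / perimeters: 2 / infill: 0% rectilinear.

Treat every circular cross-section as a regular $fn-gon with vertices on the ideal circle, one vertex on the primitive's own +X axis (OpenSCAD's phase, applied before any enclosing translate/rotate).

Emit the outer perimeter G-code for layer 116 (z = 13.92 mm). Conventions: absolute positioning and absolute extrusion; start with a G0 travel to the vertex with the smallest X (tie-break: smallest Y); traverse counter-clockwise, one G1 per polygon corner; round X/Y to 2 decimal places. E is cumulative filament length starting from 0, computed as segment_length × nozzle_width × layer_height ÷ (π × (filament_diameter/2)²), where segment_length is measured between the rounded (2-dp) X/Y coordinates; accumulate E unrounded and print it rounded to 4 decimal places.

G0 X0.00 Y0.00 Z13.92
G1 X14.00 Y0.00 E0.5588
G1 X14.00 Y7.50 E0.8581
G1 X0.00 Y7.50 E1.4169
G1 X0.00 Y0.00 E1.7162

At z = 13.92 mm: the cube is present — its section is the full 14×7.5 rectangle; the cube at (7.5, -2) is not intersected at this z (z outside [2.5, 10]); Taking the union: only the 14×7.5 cube is present, so the union is just that shape — 1 connected region; the cone at (11, 6.5) is not intersected at this z (z outside [14, 19.5]); Merging all regions: only that combined region is present, so the union is just that shape — 1 connected region. The outline is a single polygon with 4 vertices. Extrusion per mm of travel: 0.8 × 0.12 / (π × 0.875²) = 0.039912. Accumulating E over each segment gives final E = 1.7162.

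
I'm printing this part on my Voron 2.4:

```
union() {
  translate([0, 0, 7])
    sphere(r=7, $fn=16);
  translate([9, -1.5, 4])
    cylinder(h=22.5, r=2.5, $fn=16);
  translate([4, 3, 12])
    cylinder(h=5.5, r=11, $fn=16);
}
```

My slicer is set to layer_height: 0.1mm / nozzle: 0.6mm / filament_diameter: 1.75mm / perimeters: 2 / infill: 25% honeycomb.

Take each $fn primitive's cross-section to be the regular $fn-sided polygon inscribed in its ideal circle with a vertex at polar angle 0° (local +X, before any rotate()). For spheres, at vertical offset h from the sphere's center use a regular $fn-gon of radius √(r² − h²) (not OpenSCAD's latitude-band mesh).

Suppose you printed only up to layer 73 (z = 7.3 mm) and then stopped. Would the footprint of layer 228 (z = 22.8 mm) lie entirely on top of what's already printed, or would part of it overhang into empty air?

Compare the two slices. At z = 7.3: the sphere: section is a regular 16-gon, circumradius = √(r²−h²) = √(7²−0.3²) = 6.994 (area = (16/2)·6.994²·sin(360°/16) = 149.74 mm²); the r=2.5 cylinder at (9, -1.5) contributes a regular 16-gon of circumradius 2.5 (area = (16/2)·2.500²·sin(360°/16) = 19.13 mm²); the cylinder at (4, 3) is not intersected at this z (z outside [12, 17.5]); Combining (union): the regions partially overlap — summed areas 168.87 mm² minus the doubly-counted overlap 0.28 mm² gives 168.60 mm² — area = 168.60 mm². At z = 22.8: the sphere is not intersected at this z (|z−center|=15.800 > r=7); the r=2.5 cylinder at (9, -1.5) contributes a regular 16-gon of circumradius 2.5 (area = (16/2)·2.500²·sin(360°/16) = 19.13 mm²); the cylinder at (4, 3) is absent (z outside [12, 17.5]); Merging all regions: only the r=2.5 cylinder at (9, -1.5) is present, so the union is just that shape — area = 19.13 mm². Checking containment: the cross-section at z = 22.8 is a subset of the cross-section at z = 7.3.

entirely on top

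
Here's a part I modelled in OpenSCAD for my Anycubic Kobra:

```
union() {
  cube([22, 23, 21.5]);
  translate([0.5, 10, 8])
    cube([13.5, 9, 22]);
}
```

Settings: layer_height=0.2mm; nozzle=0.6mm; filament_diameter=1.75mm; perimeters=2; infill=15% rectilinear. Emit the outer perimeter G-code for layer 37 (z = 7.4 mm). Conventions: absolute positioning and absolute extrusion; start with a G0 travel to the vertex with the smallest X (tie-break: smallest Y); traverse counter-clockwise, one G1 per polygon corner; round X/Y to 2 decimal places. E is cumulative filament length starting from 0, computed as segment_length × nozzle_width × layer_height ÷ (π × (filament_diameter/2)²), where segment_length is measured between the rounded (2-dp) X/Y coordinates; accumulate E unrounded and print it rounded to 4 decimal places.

At z = 7.4 mm: the 22×23 cube contributes its full rectangle; the cube at (0.5, 10) is not intersected at this z (z outside [8, 30]); Taking the union: only the 22×23 cube is present, so the union is just that shape — 1 connected region. The outline is a single polygon with 4 vertices. Extrusion per mm of travel: 0.6 × 0.2 / (π × 0.875²) = 0.049890. Accumulating E over each segment gives final E = 4.4901.

G0 X0.00 Y0.00 Z7.40
G1 X22.00 Y0.00 E1.0976
G1 X22.00 Y23.00 E2.2451
G1 X0.00 Y23.00 E3.3426
G1 X0.00 Y0.00 E4.4901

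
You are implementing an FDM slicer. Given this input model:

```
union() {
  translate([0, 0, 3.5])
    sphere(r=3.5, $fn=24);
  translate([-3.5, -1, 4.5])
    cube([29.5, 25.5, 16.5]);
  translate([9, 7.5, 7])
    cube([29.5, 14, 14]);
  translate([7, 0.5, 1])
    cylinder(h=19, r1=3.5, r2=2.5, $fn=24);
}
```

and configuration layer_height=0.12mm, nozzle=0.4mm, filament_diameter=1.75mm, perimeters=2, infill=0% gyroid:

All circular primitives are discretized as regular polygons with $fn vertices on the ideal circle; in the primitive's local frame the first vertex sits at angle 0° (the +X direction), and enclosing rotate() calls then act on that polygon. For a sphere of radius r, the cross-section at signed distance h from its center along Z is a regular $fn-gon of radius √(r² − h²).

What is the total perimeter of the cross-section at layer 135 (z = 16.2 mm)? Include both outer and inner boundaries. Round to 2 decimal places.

135.81 mm

At z = 16.2 mm: the sphere does not reach this height (|z−center|=12.700 > r=3.5); the cube at (-3.5, -1) (footprint 29.5×25.5) is included at this height (perimeter 110.00 mm); the 29.5×14 cube at (9, 7.5) contributes its full rectangle (perimeter 87.00 mm); the cone at (7, 0.5) contributes a regular 24-gon of circumradius 2.700 (interpolated between r1=3.5 and r2=2.5 at t=0.800) (perimeter = 2·24·2.700·sin(180°/24) = 16.92 mm); Taking the union: the regions partially overlap (shared area 256.94 mm²), so the edge portions inside another operand are dropped and the merged outline is re-measured after clipping — boundary = 135.81 mm. Overall, the cross-section is a single solid region. Total boundary length (outer) = 135.81 mm.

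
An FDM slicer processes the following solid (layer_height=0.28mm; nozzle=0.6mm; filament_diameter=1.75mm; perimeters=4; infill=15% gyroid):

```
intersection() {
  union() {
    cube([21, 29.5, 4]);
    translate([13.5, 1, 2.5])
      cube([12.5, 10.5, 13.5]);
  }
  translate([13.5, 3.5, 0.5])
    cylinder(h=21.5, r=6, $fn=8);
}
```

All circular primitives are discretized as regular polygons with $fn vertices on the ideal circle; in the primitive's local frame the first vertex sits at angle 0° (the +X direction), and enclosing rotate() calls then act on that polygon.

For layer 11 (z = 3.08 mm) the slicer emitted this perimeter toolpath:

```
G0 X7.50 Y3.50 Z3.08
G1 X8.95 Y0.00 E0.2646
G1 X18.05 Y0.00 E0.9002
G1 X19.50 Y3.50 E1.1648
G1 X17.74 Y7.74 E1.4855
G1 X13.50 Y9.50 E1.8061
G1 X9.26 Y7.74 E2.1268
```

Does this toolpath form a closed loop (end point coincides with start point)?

Start point (G0): (7.50, 3.50). End point (last G1): the path does not return to the start — open.

no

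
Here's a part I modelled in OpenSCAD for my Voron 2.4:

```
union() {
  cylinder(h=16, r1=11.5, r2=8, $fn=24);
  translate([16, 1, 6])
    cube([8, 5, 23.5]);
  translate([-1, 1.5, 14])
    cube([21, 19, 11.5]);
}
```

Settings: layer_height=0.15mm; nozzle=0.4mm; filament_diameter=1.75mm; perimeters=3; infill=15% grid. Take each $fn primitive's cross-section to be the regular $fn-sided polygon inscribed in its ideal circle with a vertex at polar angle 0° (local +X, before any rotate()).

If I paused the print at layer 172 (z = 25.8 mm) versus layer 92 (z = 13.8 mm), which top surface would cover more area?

Layer 172 (z = 25.8): the cone does not reach this height (z outside [0, 16]); the cube at (16, 1) (footprint 8×5) is included at this height (area 40.00 mm²); the cube at (-1, 1.5) is absent (z outside [14, 25.5]); Combining (union): only the 8×5 cube at (16, 1) is present, so the union is just that shape — area = 40.00 mm². So its area = 40.00 mm². Layer 92 (z = 13.8): the cone contributes a regular 24-gon of circumradius 8.481 (interpolated between r1=11.5 and r2=8 at t=0.863) (area = (24/2)·8.481²·sin(360°/24) = 223.41 mm²); the cube at (16, 1) is present — its section is the full 8×5 rectangle (area 40.00 mm²); the cube at (-1, 1.5) is not intersected at this z (z outside [14, 25.5]); Taking the union: the 2 present regions are separate (no shared area or edge), so areas and boundary lengths simply add and each stays a separate island — area = 263.41 mm². So its area = 263.41 mm². Layer 92 is larger (263.41 vs 40.00 mm²).

layer 92 (z = 13.8 mm)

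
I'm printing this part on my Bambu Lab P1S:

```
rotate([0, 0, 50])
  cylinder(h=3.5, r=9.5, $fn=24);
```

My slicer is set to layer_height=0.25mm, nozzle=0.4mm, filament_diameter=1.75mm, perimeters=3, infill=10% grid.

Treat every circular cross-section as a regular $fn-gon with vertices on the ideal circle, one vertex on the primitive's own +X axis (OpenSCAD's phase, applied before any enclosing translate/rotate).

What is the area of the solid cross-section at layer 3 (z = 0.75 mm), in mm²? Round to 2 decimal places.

280.30 mm²

At z = 0.75 mm: the cylinder: section is a regular 24-gon, circumradius r=9.5 (area = (24/2)·9.500²·sin(360°/24) = 280.30 mm²); (rotated 50° about Z; rotation is an isometry so areas/perimeters/island counts are preserved). Overall, the cross-section is a single solid region. Net area = 280.30 mm².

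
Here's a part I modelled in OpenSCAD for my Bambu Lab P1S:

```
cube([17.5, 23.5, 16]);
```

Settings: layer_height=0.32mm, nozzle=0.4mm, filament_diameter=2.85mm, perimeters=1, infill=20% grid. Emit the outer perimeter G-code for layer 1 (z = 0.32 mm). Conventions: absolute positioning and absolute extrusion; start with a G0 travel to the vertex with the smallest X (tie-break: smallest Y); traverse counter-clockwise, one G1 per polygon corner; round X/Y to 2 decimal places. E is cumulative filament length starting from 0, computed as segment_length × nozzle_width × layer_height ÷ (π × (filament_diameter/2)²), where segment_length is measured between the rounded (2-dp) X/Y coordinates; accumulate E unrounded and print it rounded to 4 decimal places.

G0 X0.00 Y0.00 Z0.32
G1 X17.50 Y0.00 E0.3511
G1 X17.50 Y23.50 E0.8226
G1 X0.00 Y23.50 E1.1738
G1 X0.00 Y0.00 E1.6453

At z = 0.32 mm: the 17.5×23.5 cube contributes its full rectangle. The outline is a single polygon with 4 vertices. Extrusion per mm of travel: 0.4 × 0.32 / (π × 1.425²) = 0.020065. Accumulating E over each segment gives final E = 1.6453.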